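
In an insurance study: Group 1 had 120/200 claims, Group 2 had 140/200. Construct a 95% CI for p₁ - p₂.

p̂₁ = 0.6, p̂₂ = 0.7. Difference = -0.1. CI = (-0.193, -0.007)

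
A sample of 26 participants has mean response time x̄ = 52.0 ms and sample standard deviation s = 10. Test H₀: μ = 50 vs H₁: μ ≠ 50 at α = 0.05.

t = (x̄ - μ₀)/(s/√n) = (52.0 - 50)/(10/√26) = 1.02. df = 25, critical t = ±2.06. Fail to reject H₀.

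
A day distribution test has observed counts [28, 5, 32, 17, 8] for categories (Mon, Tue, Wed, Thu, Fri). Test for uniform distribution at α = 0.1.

Expected = 18 each. χ² = Σ(O-E)²/E = 31.444. df = 4, critical value = 7.779. Reject H₀.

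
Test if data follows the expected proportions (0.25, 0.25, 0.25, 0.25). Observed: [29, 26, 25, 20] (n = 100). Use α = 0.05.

Expected: [25.0, 25.0, 25.0, 25.0]. χ² = 1.68. df = 3, critical = 7.815. Fail to reject H₀.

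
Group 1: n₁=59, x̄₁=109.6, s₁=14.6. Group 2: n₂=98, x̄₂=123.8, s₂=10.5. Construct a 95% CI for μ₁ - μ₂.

Difference = -14.2. SE = √(14.6²/59 + 10.5²/98) = 2.177. CI = (-18.47, -9.93)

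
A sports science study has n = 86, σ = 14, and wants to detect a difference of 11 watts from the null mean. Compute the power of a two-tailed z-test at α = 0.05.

SE = σ/√n = 14/√86 = 1.51. Non-centrality λ = d/SE = 11/1.51 = 7.286. Power ≈ Φ(λ - z_{α/2}) = Φ(7.286 - 1.96) = Φ(5.326) = 1.0.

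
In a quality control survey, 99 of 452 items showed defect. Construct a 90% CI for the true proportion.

p̂ = 0.219. CI = p̂ ± z*√(p̂(1-p̂)/n) = (0.187, 0.251)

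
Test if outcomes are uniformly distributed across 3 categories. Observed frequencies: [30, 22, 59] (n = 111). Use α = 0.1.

Expected = 37 each. χ² = Σ(O-E)²/E = 20.486. df = 2, critical value = 4.605. Reject H₀.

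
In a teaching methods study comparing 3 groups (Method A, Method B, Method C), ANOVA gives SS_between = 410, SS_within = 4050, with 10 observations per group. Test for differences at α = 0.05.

df_between = 2, df_within = 27. F = MS_between/MS_within = 205.0/150.0 = 1.367. F_crit ≈ 3.354. Fail to reject H₀.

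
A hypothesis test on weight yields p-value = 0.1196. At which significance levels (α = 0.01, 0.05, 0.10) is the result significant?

p = 0.1196. Not significant at any of the given levels.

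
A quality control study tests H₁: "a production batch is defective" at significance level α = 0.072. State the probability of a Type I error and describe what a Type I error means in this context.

P(Type I error) = α = 0.072. A Type I error is rejecting H₀ when H₀ is actually true (false positive) — here, concluding that a production batch is defective when in fact this is not the case. Consequence: scrapping a good batch — wasted material and cost for no reason.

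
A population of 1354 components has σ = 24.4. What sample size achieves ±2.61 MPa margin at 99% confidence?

Without FPC: n₀ = (2.576×24.4/2.61)² = 579.95. With FPC: n = n₀N/(n₀+N-1) = 406.2 → n = 407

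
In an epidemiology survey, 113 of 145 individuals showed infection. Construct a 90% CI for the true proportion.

p̂ = 0.779. CI = p̂ ± z*√(p̂(1-p̂)/n) = (0.723, 0.836)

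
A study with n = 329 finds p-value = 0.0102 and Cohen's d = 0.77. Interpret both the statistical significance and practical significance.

Statistically significant (p = 0.0102 < 0.05). Cohen's d = 0.77 indicates a medium effect size. Both statistical and practical significance should be considered.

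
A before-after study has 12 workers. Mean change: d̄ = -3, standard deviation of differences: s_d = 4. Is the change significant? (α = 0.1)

t = d̄/(s_d/√n) = -3/(4/√12) = -2.598. df = 11, critical t = ±1.796. Reject H₀.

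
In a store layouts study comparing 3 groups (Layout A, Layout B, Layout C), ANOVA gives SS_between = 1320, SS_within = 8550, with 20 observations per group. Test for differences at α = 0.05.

df_between = 2, df_within = 57. F = MS_between/MS_within = 660.0/150.0 = 4.4. F_crit ≈ 3.159. Reject H₀. At least one mean differs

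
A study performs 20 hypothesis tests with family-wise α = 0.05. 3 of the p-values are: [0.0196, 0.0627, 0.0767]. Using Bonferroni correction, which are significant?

Bonferroni α = 0.05/20 = 0.0025. None of the given p-values are significant.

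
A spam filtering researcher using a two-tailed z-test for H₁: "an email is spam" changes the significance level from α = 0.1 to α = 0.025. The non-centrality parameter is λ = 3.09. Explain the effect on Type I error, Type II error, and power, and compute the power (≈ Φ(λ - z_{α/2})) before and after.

Decreasing α from 0.1 to 0.025:
• Type I error rate decreases (α is the Type I rate by definition).
• Critical value moves from z_{α/2} = 1.645 to 2.241, so power = Φ(λ - z_{α/2}) goes from Φ(3.09 - 1.645) = 0.926 to Φ(3.09 - 2.241) = 0.802.
• Type II error rate β = 1 - power therefore increases (0.074 → 0.198).
Appropriate when false positives are costly — here, a legitimate email is sent to the spam folder and the user misses it.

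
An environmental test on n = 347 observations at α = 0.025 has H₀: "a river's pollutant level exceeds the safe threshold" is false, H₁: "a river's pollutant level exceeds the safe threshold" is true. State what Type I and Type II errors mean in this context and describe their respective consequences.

Type I (false positive): concluding that a river's pollutant level exceeds the safe threshold when it is not — shutting down a compliant factory unnecessarily. Type II (false negative): failing to conclude that a river's pollutant level exceeds the safe threshold when it is — allowing unsafe pollution to continue. Which is costlier depends on domain priorities and is a judgement call rather than a statistical fact.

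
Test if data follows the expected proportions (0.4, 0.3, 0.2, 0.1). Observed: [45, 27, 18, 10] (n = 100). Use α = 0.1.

Expected: [40.0, 30.0, 20.0, 10.0]. χ² = 1.125. df = 3, critical = 6.251. Fail to reject H₀.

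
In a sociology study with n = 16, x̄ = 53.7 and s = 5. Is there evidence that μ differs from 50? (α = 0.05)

t = (x̄ - μ₀)/(s/√n) = (53.7 - 50)/(5/√16) = 2.96. df = 15, critical t = ±2.131. Reject H₀.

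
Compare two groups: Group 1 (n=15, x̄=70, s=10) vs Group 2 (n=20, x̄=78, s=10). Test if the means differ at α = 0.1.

Pooled sp = 10.0. t = -2.342, df = 33. Critical t = ±1.692. Reject H₀.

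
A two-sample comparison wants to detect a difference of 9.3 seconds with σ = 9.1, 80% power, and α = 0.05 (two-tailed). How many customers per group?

n per group = 2(z_α/2 + z_β)²σ²/d² = 2×(1.96 + 0.84)²×9.1²/9.3² = 15.01 → n = 16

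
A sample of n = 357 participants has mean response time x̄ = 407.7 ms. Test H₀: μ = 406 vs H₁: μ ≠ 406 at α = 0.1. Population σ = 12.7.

z = (x̄ - μ₀)/(σ/√n) = (407.7 - 406)/(12.7/√357) = 2.529. Critical value: ±1.645. Since |2.529| > 1.645, Reject H₀.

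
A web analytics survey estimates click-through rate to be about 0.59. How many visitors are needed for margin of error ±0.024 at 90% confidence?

n = z²p(1-p)/E² = 1.645²×0.59×0.41/0.024² = 1136.4 → n = 1137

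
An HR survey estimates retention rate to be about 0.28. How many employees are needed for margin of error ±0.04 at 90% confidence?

n = z²p(1-p)/E² = 1.645²×0.28×0.72/0.04² = 341.0 → n = 341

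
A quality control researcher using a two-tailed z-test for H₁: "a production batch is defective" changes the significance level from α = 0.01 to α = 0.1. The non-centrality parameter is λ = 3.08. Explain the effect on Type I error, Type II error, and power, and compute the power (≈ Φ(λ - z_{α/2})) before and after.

Increasing α from 0.01 to 0.1:
• Type I error rate increases (α is the Type I rate by definition).
• Critical value moves from z_{α/2} = 2.576 to 1.645, so power = Φ(λ - z_{α/2}) goes from Φ(3.08 - 2.576) = 0.693 to Φ(3.08 - 1.645) = 0.924.
• Type II error rate β = 1 - power therefore decreases (0.307 → 0.076).
Appropriate when false negatives are costly — here, shipping a defective batch — faulty products reach customers.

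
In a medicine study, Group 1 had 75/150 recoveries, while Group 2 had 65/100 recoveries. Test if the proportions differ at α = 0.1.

p̂₁ = 0.5, p̂₂ = 0.65, pooled p̂ = 0.56. z = -2.341. Critical: ±1.645. Reject H₀.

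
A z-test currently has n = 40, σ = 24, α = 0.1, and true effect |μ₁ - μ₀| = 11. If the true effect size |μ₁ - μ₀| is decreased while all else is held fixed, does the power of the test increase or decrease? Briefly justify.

Power decreases: a smaller true effect decreases the non-centrality λ = |μ₁ - μ₀|/(σ/√n).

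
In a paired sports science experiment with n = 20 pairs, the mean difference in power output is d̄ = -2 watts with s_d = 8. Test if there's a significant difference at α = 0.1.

t = d̄/(s_d/√n) = -2/(8/√20) = -1.118. df = 19, critical t = ±1.729. Fail to reject H₀.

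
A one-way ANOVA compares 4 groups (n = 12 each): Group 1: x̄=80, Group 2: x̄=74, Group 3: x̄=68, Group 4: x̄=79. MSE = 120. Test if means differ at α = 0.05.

Grand mean = 75.25. SS_between = 1089.0, MS_between = 363.0. F = 3.025, F_crit ≈ 2.816. Reject H₀.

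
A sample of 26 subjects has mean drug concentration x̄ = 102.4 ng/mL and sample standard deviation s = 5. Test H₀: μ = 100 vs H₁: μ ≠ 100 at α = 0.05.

t = (x̄ - μ₀)/(s/√n) = (102.4 - 100)/(5/√26) = 2.448. df = 25, critical t = ±2.06. Reject H₀.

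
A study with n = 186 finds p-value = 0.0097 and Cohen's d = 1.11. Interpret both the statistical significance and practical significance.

Statistically significant (p = 0.0097 < 0.05). Cohen's d = 1.11 indicates a large effect size. Both statistical and practical significance should be considered.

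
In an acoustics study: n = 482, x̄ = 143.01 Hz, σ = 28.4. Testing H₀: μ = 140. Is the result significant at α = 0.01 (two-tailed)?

z = (143.01 - 140)/(28.4/√482) = 2.327. Since |z| ≤ 2.576, not significant at α = 0.01.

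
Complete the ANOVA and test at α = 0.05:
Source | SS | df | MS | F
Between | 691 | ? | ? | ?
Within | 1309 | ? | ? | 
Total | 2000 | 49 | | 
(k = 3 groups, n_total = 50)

df_between = 2, df_within = 47. MS_between = 345.5, MS_within = 27.85. F = 12.405, F_crit ≈ 3.195. Reject H₀.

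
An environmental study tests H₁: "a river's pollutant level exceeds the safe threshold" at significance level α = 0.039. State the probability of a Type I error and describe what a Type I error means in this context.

P(Type I error) = α = 0.039. A Type I error is rejecting H₀ when H₀ is actually true (false positive) — here, concluding that a river's pollutant level exceeds the safe threshold when in fact this is not the case. Consequence: shutting down a compliant factory unnecessarily.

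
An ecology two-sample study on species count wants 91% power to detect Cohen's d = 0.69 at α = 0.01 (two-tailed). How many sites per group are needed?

z_{α/2} = 2.576, z_β = Φ⁻¹(0.91) = 1.341. For medium effect (d = 0.69): n per group = 2(z_{α/2} + z_β)²/d² = 2(2.576 + 1.341)²/0.69² = 64.5 → 65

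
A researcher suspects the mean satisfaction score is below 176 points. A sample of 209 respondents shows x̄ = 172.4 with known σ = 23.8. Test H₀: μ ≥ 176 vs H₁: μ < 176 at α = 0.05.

z = -2.187. Critical value: -1.645. Reject H₀.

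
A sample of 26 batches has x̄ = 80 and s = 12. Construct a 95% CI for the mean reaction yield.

CI = x̄ ± t*(s/√n) = 80 ± 2.06(12/√26) = (75.15, 84.85)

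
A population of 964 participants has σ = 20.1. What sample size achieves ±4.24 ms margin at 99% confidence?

Without FPC: n₀ = (2.576×20.1/4.24)² = 149.126. With FPC: n = n₀N/(n₀+N-1) = 129.3 → n = 130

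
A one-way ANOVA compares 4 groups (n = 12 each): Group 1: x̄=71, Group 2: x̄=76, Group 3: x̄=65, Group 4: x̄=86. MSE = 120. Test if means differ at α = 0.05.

Grand mean = 74.5. SS_between = 2844.0, MS_between = 948.0. F = 7.9, F_crit ≈ 2.816. Reject H₀.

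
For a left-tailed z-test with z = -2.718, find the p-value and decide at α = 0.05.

p = P(Z < -2.718) = Φ(-2.718) ≈ 0.0033. Since p < 0.05, reject H₀ (significant) at α = 0.05.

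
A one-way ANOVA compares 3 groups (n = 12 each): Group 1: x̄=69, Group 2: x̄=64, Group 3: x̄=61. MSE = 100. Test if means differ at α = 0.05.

Grand mean = 64.67. SS_between = 392.0, MS_between = 196.0. F = 1.96, F_crit ≈ 3.285. Fail to reject H₀.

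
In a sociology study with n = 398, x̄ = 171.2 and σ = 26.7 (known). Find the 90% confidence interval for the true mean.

CI = x̄ ± z*(σ/√n) = 171.2 ± 1.645(26.7/√398) = 171.2 ± 2.2 = (169.0, 173.4)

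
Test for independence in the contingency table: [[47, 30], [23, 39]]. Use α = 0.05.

χ² = 7.875. df = 1, critical = 3.841. Reject H₀. Variables are dependent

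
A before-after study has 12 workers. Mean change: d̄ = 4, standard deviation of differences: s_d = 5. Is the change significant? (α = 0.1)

t = d̄/(s_d/√n) = 4/(5/√12) = 2.771. df = 11, critical t = ±1.796. Reject H₀.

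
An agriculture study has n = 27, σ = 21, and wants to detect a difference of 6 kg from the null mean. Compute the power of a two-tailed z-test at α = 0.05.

SE = σ/√n = 21/√27 = 4.041. Non-centrality λ = d/SE = 6/4.041 = 1.485. Power ≈ Φ(λ - z_{α/2}) = Φ(1.485 - 1.96) = Φ(-0.475) = 0.317.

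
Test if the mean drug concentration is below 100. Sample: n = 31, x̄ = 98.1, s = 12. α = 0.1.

t = (98.1 - 100)/(12/√31) = -0.882, df = 30. Critical t = -1.31. Fail to reject H₀.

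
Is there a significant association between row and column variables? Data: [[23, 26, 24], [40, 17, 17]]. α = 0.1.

χ² = 7.66. df = 2, critical = 4.605. Reject H₀. Variables are dependent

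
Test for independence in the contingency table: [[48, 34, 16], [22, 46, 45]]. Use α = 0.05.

χ² = 24.3. df = 2, critical = 5.991. Reject H₀. Variables are dependent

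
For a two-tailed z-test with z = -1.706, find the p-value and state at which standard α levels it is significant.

p = 2·P(Z > |-1.706|) = 2·(1 - Φ(1.706)) ≈ 0.088. Significant at α = 0.1.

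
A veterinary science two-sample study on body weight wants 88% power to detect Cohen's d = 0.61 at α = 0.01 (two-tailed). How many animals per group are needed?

z_{α/2} = 2.576, z_β = Φ⁻¹(0.88) = 1.175. For medium effect (d = 0.61): n per group = 2(z_{α/2} + z_β)²/d² = 2(2.576 + 1.175)²/0.61² = 75.6 → 76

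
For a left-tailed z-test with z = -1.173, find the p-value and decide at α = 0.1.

p = P(Z < -1.173) = Φ(-1.173) ≈ 0.1204. Since p ≥ 0.1, fail to reject H₀ (not significant) at α = 0.1.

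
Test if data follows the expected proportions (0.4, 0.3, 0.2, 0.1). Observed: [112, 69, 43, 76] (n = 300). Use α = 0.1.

Expected: [120.0, 90.0, 60.0, 30.0]. χ² = 80.783. df = 3, critical = 6.251. Reject H₀.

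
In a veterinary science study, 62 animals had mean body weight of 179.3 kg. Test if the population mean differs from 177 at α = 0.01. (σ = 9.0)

z = (x̄ - μ₀)/(σ/√n) = (179.3 - 177)/(9.0/√62) = 2.012. Critical value: ±2.576. Since |2.012| ≤ 2.576, Fail to reject H₀.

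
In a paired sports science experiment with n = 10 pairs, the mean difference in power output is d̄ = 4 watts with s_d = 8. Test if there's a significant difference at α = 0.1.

t = d̄/(s_d/√n) = 4/(8/√10) = 1.581. df = 9, critical t = ±1.833. Fail to reject H₀.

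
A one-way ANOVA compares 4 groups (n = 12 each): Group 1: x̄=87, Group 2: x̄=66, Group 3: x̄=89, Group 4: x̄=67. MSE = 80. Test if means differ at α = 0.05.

Grand mean = 77.25. SS_between = 5577.0, MS_between = 1859.0. F = 23.238, F_crit ≈ 2.816. Reject H₀.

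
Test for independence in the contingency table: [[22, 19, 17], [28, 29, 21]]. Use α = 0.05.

χ² = 0.289. df = 2, critical = 5.991. Fail to reject H₀. No evidence of dependence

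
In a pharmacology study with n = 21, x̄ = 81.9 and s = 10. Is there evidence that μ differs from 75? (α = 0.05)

t = (x̄ - μ₀)/(s/√n) = (81.9 - 75)/(10/√21) = 3.162. df = 20, critical t = ±2.086. Reject H₀.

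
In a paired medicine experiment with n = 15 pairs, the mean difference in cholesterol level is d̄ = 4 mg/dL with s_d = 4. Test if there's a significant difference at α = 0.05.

t = d̄/(s_d/√n) = 4/(4/√15) = 3.873. df = 14, critical t = ±2.145. Reject H₀.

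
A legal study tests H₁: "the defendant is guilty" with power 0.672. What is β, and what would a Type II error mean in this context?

β = 1 - power = 1 - 0.672 = 0.328. A Type II error is failing to reject H₀ when H₀ is false (false negative) — here, failing to conclude that the defendant is guilty when in fact it is true. Consequence: acquitting a guilty person.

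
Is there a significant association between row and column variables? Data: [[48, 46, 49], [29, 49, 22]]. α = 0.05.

χ² = 7.682. df = 2, critical = 5.991. Reject H₀. Variables are dependent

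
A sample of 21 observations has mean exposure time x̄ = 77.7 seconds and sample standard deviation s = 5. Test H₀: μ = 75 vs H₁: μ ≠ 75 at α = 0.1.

t = (x̄ - μ₀)/(s/√n) = (77.7 - 75)/(5/√21) = 2.475. df = 20, critical t = ±1.725. Reject H₀.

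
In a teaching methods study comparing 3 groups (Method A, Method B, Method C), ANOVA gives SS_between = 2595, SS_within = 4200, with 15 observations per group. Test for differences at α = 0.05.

df_between = 2, df_within = 42. F = MS_between/MS_within = 1297.5/100.0 = 12.975. F_crit ≈ 3.22. Reject H₀. At least one mean differs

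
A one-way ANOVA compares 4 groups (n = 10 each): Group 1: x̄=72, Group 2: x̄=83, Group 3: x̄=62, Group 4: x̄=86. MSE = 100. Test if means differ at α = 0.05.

Grand mean = 75.75. SS_between = 3607.5, MS_between = 1202.5. F = 12.025, F_crit ≈ 2.866. Reject H₀.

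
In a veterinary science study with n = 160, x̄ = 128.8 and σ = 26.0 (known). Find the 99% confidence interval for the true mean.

CI = x̄ ± z*(σ/√n) = 128.8 ± 2.576(26.0/√160) = 128.8 ± 5.29 = (123.51, 134.09)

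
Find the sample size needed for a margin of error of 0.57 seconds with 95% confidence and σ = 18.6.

n = (z*σ/E)² = (1.96×18.6/0.57)² = 4090.6 → n = 4091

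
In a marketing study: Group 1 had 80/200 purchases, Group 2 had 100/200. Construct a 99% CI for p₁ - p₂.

p̂₁ = 0.4, p̂₂ = 0.5. Difference = -0.1. CI = (-0.228, 0.028)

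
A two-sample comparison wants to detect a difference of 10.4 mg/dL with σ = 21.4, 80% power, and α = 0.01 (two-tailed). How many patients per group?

n per group = 2(z_α/2 + z_β)²σ²/d² = 2×(2.576 + 0.84)²×21.4²/10.4² = 98.8 → n = 99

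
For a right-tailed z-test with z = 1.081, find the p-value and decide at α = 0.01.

p = P(Z > 1.081) = 1 - Φ(1.081) ≈ 0.1398. Since p ≥ 0.01, fail to reject H₀ (not significant) at α = 0.01.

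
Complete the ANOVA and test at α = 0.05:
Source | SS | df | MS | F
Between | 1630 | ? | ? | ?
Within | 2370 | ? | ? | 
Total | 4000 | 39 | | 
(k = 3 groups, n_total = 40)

df_between = 2, df_within = 37. MS_between = 815.0, MS_within = 64.05. F = 12.724, F_crit ≈ 3.252. Reject H₀.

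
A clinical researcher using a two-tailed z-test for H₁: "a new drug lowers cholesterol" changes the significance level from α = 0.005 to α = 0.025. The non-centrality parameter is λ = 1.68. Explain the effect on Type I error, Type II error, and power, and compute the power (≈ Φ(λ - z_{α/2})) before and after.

Increasing α from 0.005 to 0.025:
• Type I error rate increases (α is the Type I rate by definition).
• Critical value moves from z_{α/2} = 2.807 to 2.241, so power = Φ(λ - z_{α/2}) goes from Φ(1.68 - 2.807) = 0.13 to Φ(1.68 - 2.241) = 0.287.
• Type II error rate β = 1 - power therefore decreases (0.87 → 0.713).
Appropriate when false negatives are costly — here, shelving an effective drug — patients miss out on a treatment that would have helped.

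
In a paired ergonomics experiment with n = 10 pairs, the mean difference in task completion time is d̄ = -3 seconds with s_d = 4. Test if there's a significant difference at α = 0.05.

t = d̄/(s_d/√n) = -3/(4/√10) = -2.372. df = 9, critical t = ±2.262. Reject H₀.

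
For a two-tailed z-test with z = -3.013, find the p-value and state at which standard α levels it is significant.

p = 2·P(Z > |-3.013|) = 2·(1 - Φ(3.013)) ≈ 0.0026. Significant at α = 0.1; Significant at α = 0.05; Significant at α = 0.01.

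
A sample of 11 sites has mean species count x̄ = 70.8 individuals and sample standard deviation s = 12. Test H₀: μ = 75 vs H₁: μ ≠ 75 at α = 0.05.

t = (x̄ - μ₀)/(s/√n) = (70.8 - 75)/(12/√11) = -1.161. df = 10, critical t = ±2.228. Fail to reject H₀.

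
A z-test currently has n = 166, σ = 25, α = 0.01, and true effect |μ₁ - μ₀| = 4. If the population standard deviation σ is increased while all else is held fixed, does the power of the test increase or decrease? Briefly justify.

Power decreases: a larger σ inflates the standard error σ/√n, pulling the sampling distribution under H₁ back toward the critical value.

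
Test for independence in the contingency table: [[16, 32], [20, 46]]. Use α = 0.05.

χ² = 0.118. df = 1, critical = 3.841. Fail to reject H₀. No evidence of dependence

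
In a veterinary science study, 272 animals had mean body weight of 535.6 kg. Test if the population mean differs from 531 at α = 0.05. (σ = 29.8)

z = (x̄ - μ₀)/(σ/√n) = (535.6 - 531)/(29.8/√272) = 2.546. Critical value: ±1.96. Since |2.546| > 1.96, Reject H₀.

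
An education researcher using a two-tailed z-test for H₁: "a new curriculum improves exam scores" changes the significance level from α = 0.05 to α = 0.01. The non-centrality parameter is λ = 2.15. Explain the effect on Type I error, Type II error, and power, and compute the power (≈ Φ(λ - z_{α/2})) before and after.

Decreasing α from 0.05 to 0.01:
• Type I error rate decreases (α is the Type I rate by definition).
• Critical value moves from z_{α/2} = 1.96 to 2.576, so power = Φ(λ - z_{α/2}) goes from Φ(2.15 - 1.96) = 0.575 to Φ(2.15 - 2.576) = 0.335.
• Type II error rate β = 1 - power therefore increases (0.425 → 0.665).
Appropriate when false positives are costly — here, adopting a curriculum that gives no real benefit — disruption for nothing.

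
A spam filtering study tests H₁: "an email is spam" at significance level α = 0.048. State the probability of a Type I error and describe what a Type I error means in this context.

P(Type I error) = α = 0.048. A Type I error is rejecting H₀ when H₀ is actually true (false positive) — here, concluding that an email is spam when in fact this is not the case. Consequence: a legitimate email is sent to the spam folder and the user misses it.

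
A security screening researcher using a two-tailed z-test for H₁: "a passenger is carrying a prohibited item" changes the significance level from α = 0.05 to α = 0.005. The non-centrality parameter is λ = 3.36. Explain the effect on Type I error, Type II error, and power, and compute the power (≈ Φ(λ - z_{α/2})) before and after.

Decreasing α from 0.05 to 0.005:
• Type I error rate decreases (α is the Type I rate by definition).
• Critical value moves from z_{α/2} = 1.96 to 2.807, so power = Φ(λ - z_{α/2}) goes from Φ(3.36 - 1.96) = 0.919 to Φ(3.36 - 2.807) = 0.71.
• Type II error rate β = 1 - power therefore increases (0.081 → 0.29).
Appropriate when false positives are costly — here, detaining an innocent passenger — delay and inconvenience.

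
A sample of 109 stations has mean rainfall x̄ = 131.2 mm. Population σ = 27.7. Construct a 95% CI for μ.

CI = x̄ ± z*(σ/√n) = 131.2 ± 1.96(27.7/√109) = 131.2 ± 5.2 = (126.0, 136.4)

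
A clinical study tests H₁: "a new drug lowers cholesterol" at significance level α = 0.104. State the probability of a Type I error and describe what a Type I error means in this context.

P(Type I error) = α = 0.104. A Type I error is rejecting H₀ when H₀ is actually true (false positive) — here, concluding that a new drug lowers cholesterol when in fact this is not the case. Consequence: approving an ineffective drug — patients take a useless medication and may skip effective alternatives.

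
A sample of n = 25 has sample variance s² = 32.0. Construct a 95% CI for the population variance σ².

df = 24. χ²_{0.025} = 39.364, χ²_{0.975} = 12.401. CI for σ² = ((n-1)s²/χ²_{α/2}, (n-1)s²/χ²_{1-α/2}) = (24·32.0/39.364, 24·32.0/12.401) = (19.51, 61.93)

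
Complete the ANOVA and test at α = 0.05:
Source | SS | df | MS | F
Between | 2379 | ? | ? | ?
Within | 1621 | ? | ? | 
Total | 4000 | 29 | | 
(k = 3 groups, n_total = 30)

df_between = 2, df_within = 27. MS_between = 1189.5, MS_within = 60.04. F = 19.813, F_crit ≈ 3.354. Reject H₀.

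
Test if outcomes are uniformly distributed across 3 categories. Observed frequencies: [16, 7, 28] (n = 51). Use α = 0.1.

Expected = 17 each. χ² = Σ(O-E)²/E = 13.059. df = 2, critical value = 4.605. Reject H₀.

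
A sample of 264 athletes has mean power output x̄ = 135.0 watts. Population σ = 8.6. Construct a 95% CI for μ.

CI = x̄ ± z*(σ/√n) = 135.0 ± 1.96(8.6/√264) = 135.0 ± 1.04 = (133.96, 136.04)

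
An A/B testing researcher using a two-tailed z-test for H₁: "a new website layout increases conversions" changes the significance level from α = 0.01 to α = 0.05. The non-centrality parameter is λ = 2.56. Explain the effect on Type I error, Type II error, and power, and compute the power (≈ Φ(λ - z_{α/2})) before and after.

Increasing α from 0.01 to 0.05:
• Type I error rate increases (α is the Type I rate by definition).
• Critical value moves from z_{α/2} = 2.576 to 1.96, so power = Φ(λ - z_{α/2}) goes from Φ(2.56 - 2.576) = 0.494 to Φ(2.56 - 1.96) = 0.726.
• Type II error rate β = 1 - power therefore decreases (0.506 → 0.274).
Appropriate when false negatives are costly — here, discarding a layout that would have improved conversions — lost revenue.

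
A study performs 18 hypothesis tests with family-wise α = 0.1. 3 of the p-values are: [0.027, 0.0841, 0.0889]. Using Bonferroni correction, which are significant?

Bonferroni α = 0.1/18 = 0.00556. None of the given p-values are significant.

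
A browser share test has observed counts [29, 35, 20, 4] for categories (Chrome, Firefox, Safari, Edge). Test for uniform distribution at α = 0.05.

Expected = 22 each. χ² = Σ(O-E)²/E = 24.818. df = 3, critical value = 7.815. Reject H₀.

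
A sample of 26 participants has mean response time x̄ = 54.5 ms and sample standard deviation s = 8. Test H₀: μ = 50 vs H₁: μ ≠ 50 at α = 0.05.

t = (x̄ - μ₀)/(s/√n) = (54.5 - 50)/(8/√26) = 2.868. df = 25, critical t = ±2.06. Reject H₀.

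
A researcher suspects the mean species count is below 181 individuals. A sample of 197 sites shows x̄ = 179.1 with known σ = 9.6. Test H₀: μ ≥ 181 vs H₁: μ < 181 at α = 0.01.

z = -2.778. Critical value: -2.33. Reject H₀.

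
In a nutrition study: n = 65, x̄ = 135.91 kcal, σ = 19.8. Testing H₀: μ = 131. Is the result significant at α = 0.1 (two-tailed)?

z = (135.91 - 131)/(19.8/√65) = 1.999. Since |z| > 1.645, significant at α = 0.1.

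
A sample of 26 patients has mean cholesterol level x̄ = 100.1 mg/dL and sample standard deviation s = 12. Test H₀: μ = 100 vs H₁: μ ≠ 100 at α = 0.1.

t = (x̄ - μ₀)/(s/√n) = (100.1 - 100)/(12/√26) = 0.042. df = 25, critical t = ±1.708. Fail to reject H₀.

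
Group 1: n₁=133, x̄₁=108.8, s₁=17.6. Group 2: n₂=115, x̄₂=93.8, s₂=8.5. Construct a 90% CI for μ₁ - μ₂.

Difference = 15.0. SE = √(17.6²/133 + 8.5²/115) = 1.72. CI = (12.17, 17.83)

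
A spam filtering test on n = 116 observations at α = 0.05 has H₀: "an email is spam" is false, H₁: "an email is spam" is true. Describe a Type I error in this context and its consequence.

Type I error: rejecting H₀ when it is true — concluding that an email is spam when in fact it is not. Consequence: a legitimate email is sent to the spam folder and the user misses it.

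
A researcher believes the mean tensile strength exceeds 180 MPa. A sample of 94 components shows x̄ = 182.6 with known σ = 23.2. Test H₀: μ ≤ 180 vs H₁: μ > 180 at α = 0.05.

z = 1.087. Critical value: 1.645. Fail to reject H₀.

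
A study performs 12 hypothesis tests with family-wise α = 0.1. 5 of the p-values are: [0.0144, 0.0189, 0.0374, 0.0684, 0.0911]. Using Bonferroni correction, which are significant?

Bonferroni α = 0.1/12 = 0.00833. None of the given p-values are significant.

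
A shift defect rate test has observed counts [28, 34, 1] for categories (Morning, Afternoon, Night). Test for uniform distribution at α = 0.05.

Expected = 21 each. χ² = Σ(O-E)²/E = 29.429. df = 2, critical value = 5.991. Reject H₀.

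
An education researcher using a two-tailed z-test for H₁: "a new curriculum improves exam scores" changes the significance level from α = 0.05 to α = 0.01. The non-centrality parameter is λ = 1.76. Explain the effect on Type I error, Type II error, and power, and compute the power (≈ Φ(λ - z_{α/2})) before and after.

Decreasing α from 0.05 to 0.01:
• Type I error rate decreases (α is the Type I rate by definition).
• Critical value moves from z_{α/2} = 1.96 to 2.576, so power = Φ(λ - z_{α/2}) goes from Φ(1.76 - 1.96) = 0.421 to Φ(1.76 - 2.576) = 0.207.
• Type II error rate β = 1 - power therefore increases (0.579 → 0.793).
Appropriate when false positives are costly — here, adopting a curriculum that gives no real benefit — disruption for nothing.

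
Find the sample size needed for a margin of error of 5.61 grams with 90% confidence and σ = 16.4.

n = (z*σ/E)² = (1.645×16.4/5.61)² = 23.1 → n = 24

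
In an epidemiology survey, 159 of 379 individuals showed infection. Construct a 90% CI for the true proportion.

p̂ = 0.42. CI = p̂ ± z*√(p̂(1-p̂)/n) = (0.378, 0.461)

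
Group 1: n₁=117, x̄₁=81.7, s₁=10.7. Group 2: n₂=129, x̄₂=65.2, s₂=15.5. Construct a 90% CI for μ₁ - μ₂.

Difference = 16.5. SE = √(10.7²/117 + 15.5²/129) = 1.686. CI = (13.73, 19.27)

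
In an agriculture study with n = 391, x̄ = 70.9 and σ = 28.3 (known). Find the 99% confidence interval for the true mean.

CI = x̄ ± z*(σ/√n) = 70.9 ± 2.576(28.3/√391) = 70.9 ± 3.69 = (67.21, 74.59)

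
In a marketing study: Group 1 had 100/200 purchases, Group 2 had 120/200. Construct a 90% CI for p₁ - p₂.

p̂₁ = 0.5, p̂₂ = 0.6. Difference = -0.1. CI = (-0.181, -0.019)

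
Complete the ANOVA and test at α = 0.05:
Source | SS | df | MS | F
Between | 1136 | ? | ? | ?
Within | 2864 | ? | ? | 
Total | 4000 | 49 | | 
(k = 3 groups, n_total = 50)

df_between = 2, df_within = 47. MS_between = 568.0, MS_within = 60.94. F = 9.321, F_crit ≈ 3.195. Reject H₀.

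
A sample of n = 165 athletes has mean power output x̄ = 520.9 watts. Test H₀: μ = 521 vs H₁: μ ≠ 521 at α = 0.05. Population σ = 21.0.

z = (x̄ - μ₀)/(σ/√n) = (520.9 - 521)/(21.0/√165) = -0.061. Critical value: ±1.96. Since |-0.061| ≤ 1.96, Fail to reject H₀.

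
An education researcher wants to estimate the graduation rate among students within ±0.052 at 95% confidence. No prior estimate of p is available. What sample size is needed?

Conservative approach: use p = 0.5 (maximizes p(1-p) = 0.25). n = z²(0.25)/E² = 1.96²×0.25/0.052² = 355.2 → n = 356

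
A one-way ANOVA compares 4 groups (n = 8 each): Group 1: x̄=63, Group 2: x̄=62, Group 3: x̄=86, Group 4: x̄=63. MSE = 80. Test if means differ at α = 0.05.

Grand mean = 68.5. SS_between = 3272.0, MS_between = 1090.67. F = 13.633, F_crit ≈ 2.947. Reject H₀.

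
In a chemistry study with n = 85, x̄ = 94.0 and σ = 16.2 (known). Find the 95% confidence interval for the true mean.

CI = x̄ ± z*(σ/√n) = 94.0 ± 1.96(16.2/√85) = 94.0 ± 3.44 = (90.56, 97.44)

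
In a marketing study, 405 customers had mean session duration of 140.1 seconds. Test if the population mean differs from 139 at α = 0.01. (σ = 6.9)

z = (x̄ - μ₀)/(σ/√n) = (140.1 - 139)/(6.9/√405) = 3.208. Critical value: ±2.576. Since |3.208| > 2.576, Reject H₀.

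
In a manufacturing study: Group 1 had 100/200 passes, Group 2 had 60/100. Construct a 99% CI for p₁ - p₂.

p̂₁ = 0.5, p̂₂ = 0.6. Difference = -0.1. CI = (-0.256, 0.056)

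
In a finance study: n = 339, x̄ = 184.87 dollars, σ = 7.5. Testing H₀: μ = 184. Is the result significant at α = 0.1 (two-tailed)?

z = (184.87 - 184)/(7.5/√339) = 2.136. Since |z| > 1.645, significant at α = 0.1.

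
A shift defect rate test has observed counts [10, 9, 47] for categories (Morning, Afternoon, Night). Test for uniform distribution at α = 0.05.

Expected = 22 each. χ² = Σ(O-E)²/E = 42.636. df = 2, critical value = 5.991. Reject H₀.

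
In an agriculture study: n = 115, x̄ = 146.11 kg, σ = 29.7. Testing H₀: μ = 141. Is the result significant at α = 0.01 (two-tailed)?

z = (146.11 - 141)/(29.7/√115) = 1.845. Since |z| ≤ 2.576, not significant at α = 0.01.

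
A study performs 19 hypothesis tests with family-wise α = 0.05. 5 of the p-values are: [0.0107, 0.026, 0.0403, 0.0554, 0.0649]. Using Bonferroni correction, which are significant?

Bonferroni α = 0.05/19 = 0.00263. None of the given p-values are significant.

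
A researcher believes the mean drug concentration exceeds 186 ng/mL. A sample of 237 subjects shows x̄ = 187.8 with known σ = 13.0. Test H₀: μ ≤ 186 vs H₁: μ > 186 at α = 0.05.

z = 2.132. Critical value: 1.645. Reject H₀.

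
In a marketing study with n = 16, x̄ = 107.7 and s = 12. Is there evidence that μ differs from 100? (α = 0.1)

t = (x̄ - μ₀)/(s/√n) = (107.7 - 100)/(12/√16) = 2.567. df = 15, critical t = ±1.753. Reject H₀.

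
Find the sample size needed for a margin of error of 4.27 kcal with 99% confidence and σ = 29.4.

n = (z*σ/E)² = (2.576×29.4/4.27)² = 314.6 → n = 315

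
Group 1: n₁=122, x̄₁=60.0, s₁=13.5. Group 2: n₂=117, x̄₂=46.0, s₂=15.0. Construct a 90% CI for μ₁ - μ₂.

Difference = 14.0. SE = √(13.5²/122 + 15.0²/117) = 1.848. CI = (10.96, 17.04)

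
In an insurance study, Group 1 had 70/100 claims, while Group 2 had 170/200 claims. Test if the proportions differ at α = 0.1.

p̂₁ = 0.7, p̂₂ = 0.85, pooled p̂ = 0.8. z = -3.062. Critical: ±1.645. Reject H₀.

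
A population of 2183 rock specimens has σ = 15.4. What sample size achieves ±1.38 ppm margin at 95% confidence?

Without FPC: n₀ = (1.96×15.4/1.38)² = 478.405. With FPC: n = n₀N/(n₀+N-1) = 392.6 → n = 393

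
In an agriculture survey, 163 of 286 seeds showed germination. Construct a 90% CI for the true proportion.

p̂ = 0.57. CI = p̂ ± z*√(p̂(1-p̂)/n) = (0.522, 0.618)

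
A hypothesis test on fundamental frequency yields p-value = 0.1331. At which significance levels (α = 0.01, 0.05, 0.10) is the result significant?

p = 0.1331. Not significant at any of the given levels.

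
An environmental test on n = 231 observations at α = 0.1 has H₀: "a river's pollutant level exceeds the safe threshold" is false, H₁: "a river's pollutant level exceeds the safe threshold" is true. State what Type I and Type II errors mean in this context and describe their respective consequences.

Type I (false positive): concluding that a river's pollutant level exceeds the safe threshold when it is not — shutting down a compliant factory unnecessarily. Type II (false negative): failing to conclude that a river's pollutant level exceeds the safe threshold when it is — allowing unsafe pollution to continue. Which is costlier depends on domain priorities and is a judgement call rather than a statistical fact.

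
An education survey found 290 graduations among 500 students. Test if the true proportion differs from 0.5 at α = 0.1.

p̂ = 0.58, p₀ = 0.5. z = (p̂ - p₀)/√(p₀(1-p₀)/n) = 3.578. Critical: ±1.645. Reject H₀.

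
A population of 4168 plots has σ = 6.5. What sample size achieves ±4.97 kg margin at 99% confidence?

Without FPC: n₀ = (2.576×6.5/4.97)² = 11.35. With FPC: n = n₀N/(n₀+N-1) = 11.3 → n = 12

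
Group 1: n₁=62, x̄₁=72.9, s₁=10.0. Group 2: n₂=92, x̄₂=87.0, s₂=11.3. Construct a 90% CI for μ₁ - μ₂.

Difference = -14.1. SE = √(10.0²/62 + 11.3²/92) = 1.732. CI = (-16.95, -11.25)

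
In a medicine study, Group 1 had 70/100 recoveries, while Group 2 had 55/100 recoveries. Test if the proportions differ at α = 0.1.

p̂₁ = 0.7, p̂₂ = 0.55, pooled p̂ = 0.625. z = 2.191. Critical: ±1.645. Reject H₀.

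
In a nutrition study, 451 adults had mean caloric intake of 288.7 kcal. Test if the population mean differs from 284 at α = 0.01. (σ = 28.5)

z = (x̄ - μ₀)/(σ/√n) = (288.7 - 284)/(28.5/√451) = 3.502. Critical value: ±2.576. Since |3.502| > 2.576, Reject H₀.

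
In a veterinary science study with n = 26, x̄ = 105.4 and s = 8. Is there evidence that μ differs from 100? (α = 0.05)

t = (x̄ - μ₀)/(s/√n) = (105.4 - 100)/(8/√26) = 3.442. df = 25, critical t = ±2.06. Reject H₀.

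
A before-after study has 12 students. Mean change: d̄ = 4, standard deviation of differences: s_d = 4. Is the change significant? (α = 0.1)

t = d̄/(s_d/√n) = 4/(4/√12) = 3.464. df = 11, critical t = ±1.796. Reject H₀.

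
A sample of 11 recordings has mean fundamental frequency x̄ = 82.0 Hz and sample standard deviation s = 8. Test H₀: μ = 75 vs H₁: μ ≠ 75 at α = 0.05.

t = (x̄ - μ₀)/(s/√n) = (82.0 - 75)/(8/√11) = 2.902. df = 10, critical t = ±2.228. Reject H₀.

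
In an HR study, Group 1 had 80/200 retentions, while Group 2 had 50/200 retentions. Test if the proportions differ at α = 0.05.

p̂₁ = 0.4, p̂₂ = 0.25, pooled p̂ = 0.325. z = 3.203. Critical: ±1.96. Reject H₀.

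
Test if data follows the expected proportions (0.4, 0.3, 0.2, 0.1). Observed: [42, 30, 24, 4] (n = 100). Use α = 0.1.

Expected: [40.0, 30.0, 20.0, 10.0]. χ² = 4.5. df = 3, critical = 6.251. Fail to reject H₀.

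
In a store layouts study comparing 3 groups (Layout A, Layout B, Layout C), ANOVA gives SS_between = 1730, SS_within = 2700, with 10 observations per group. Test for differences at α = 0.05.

df_between = 2, df_within = 27. F = MS_between/MS_within = 865.0/100.0 = 8.65. F_crit ≈ 3.354. Reject H₀. At least one mean differs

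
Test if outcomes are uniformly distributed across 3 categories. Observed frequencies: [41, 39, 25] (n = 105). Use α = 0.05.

Expected = 35 each. χ² = Σ(O-E)²/E = 4.343. df = 2, critical value = 5.991. Fail to reject H₀.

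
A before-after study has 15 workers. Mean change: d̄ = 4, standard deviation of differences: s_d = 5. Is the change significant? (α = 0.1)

t = d̄/(s_d/√n) = 4/(5/√15) = 3.098. df = 14, critical t = ±1.761. Reject H₀.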